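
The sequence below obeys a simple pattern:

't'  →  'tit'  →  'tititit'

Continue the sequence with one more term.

tititititititit

s(k+1) = s(k)·i·s(k) — each term doubles the last with 'i' between the halves.
One more doubling of tititit gives the answer.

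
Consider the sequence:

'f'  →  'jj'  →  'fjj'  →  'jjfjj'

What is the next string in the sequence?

From term 3 onward, concatenate the second-to-last term with the last: f·jj = fjj, jj·fjj = jjfjj, …
So term 5 is fjj·jjfjj.

fjjjjfjj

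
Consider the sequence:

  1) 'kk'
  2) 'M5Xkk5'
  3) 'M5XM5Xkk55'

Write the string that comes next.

Every step adds M5X to the front and 5 to the end of the previous string.
Applying this once more to M5XM5Xkk55:

M5XM5XM5Xkk555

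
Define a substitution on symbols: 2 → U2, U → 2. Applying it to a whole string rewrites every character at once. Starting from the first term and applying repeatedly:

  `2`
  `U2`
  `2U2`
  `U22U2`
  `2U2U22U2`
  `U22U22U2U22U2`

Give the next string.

Rewriting the 13 symbols of U22U22U2U22U2 one by one yields 2 U2 U2 2 U2 U2 2 U2 2 U2 U2 2 U2; concatenated:

2U2U22U2U22U22U2U22U2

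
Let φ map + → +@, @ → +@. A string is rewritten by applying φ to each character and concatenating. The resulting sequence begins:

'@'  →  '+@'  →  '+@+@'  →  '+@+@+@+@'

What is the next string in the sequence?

+@+@+@+@+@+@+@+@

Apply φ to +@+@+@+@ symbol by symbol: +→+@, @→+@, +→+@, @→+@, +→+@, @→+@, +→+@, @→+@; joined: +@ +@ +@ +@ +@ +@ +@ +@.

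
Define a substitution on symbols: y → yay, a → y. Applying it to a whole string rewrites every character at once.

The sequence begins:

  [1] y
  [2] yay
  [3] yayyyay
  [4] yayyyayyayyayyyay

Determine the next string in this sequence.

yayyyayyayyayyyayyayyyayyayyyayyayyayyyay

Replace each of the 17 characters of yayyyayyayyayyyay in place — yay y yay yay yay y yay yay y yay yay y yay yay yay y yay — and concatenate.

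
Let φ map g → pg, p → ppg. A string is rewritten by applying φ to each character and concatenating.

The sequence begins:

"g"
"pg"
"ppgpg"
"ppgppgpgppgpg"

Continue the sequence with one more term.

ppgppgpgppgppgpgppgpgppgppgpgppgpg

Applying the rule to each of the 13 symbols of ppgppgpgppgpg gives the pieces ppg ppg pg ppg ppg pg ppg pg ppg ppg pg ppg pg, which concatenate to the answer.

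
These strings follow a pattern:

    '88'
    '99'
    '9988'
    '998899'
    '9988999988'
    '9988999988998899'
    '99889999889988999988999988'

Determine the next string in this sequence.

998899998899889999889999889988999988998899

This is a Fibonacci-style word recurrence s(k) = s(k−1)·s(k−2): e.g. 99·88 = 9988.
The next term joins 99889999889988999988999988 and 9988999988998899.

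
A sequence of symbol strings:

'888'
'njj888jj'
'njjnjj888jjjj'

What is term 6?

njjnjjnjjnjjnjj888jjjjjjjjjj

Each term wraps the previous one in njj on the left and jj on the right.
From njjnjj888jjjj, 3 further steps: njjnjj888jjjj → njjnjjnjj888jjjjjj → njjnjjnjjnjj888jjjjjjjj → (answer).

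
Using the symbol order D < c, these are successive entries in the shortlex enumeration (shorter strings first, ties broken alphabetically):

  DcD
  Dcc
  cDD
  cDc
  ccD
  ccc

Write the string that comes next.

DDDD

After ccc the length-3 strings are exhausted; the first length-4 string is 4 copies of D.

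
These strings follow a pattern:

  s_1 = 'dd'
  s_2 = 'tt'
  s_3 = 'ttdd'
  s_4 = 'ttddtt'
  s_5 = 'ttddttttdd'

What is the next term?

ttddttttddttddtt

From term 3 onward, concatenate the last term with the second-to-last: tt·dd = ttdd, ttdd·tt = ttddtt, …
The next term joins ttddttttdd and ttddtt.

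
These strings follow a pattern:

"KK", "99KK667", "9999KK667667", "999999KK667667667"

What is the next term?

Each term wraps the previous one in 99 on the left and 667 on the right.
Applying this once more to 999999KK667667667:

99999999KK667667667667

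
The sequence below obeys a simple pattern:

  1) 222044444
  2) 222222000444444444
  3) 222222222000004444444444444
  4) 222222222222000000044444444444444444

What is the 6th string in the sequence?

Each string has the form 2^{3n} 0^{2n-1} 4^{4n+1} (n = 1, 2, …).
For term 6, n = 6, so the run lengths are 18, 11, 25.

222222222222222222000000000004444444444444444444444444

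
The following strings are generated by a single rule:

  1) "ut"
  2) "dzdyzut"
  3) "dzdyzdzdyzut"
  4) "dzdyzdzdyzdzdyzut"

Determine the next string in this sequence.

Each term is the previous one with dzdyz prepended.
One more step from dzdyzdzdyzdzdyzut gives the answer.

dzdyzdzdyzdzdyzdzdyzut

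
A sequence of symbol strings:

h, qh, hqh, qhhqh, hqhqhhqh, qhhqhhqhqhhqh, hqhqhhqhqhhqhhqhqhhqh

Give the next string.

Each term (from the third on) is the two preceding terms concatenated in order: term 3 = h·qh = hqh.
Continuing: qhhqhhqhqhhqh · hqhqhhqhqhhqhhqhqhhqh gives term 8.

qhhqhhqhqhhqhhqhqhhqhqhhqhhqhqhhqh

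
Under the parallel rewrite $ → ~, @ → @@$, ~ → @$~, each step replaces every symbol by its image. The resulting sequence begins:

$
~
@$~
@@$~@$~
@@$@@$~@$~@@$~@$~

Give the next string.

Replace each of the 17 characters of @@$@@$~@$~@@$~@$~ in place — @@$ @@$ ~ @@$ @@$ ~ @$~ @@$ ~ @$~ @@$ @@$ ~ @$~ @@$ ~ @$~ — and concatenate.

@@$@@$~@@$@@$~@$~@@$~@$~@@$@@$~@$~@@$~@$~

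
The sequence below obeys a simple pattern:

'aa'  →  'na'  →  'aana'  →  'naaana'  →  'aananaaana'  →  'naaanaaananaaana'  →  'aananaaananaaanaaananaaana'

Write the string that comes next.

Each term (from the third on) is the two preceding terms concatenated in order: term 3 = aa·na = aana.
The next term joins naaanaaananaaana and aananaaananaaanaaananaaana.

naaanaaananaaanaaananaaananaaanaaananaaana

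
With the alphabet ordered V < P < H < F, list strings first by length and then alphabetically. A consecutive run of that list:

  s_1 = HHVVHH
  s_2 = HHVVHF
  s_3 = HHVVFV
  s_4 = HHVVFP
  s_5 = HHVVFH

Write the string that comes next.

Treat HHVVFH as a base-4 numeral over the given alphabet and add one, carrying through any trailing F's.

HHVVFF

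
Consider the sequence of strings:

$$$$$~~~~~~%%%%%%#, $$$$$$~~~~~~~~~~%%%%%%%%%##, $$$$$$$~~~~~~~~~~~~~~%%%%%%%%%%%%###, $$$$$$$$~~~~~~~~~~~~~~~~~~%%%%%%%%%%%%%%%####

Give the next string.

Reading off run lengths: $ runs 5, 6, 7, 8; ~ runs 6, 10, 14, 18; % runs 6, 9, 12, 15; # runs 1, 2, 3, 4 — each is linear in n, where the shown terms are n = 2, 3, 4, 5.
For the next term, n = 6, so the run lengths are 9, 22, 18, 5.

$$$$$$$$$~~~~~~~~~~~~~~~~~~~~~~%%%%%%%%%%%%%%%%%%#####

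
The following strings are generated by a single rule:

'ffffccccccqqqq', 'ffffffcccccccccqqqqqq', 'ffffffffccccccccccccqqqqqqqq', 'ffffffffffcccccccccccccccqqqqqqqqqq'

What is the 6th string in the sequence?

ffffffffffffffcccccccccccccccccccccqqqqqqqqqqqqqq

Term n consists of 2n f's, followed by 3n c's, followed by 2n q's, where the shown terms are n = 2, 3, 4, 5.
For term 6, n = 7, so the run lengths are 14, 21, 14.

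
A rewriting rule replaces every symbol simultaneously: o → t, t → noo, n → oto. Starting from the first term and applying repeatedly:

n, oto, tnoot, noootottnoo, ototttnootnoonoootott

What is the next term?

Rewriting the 21 symbols of ototttnootnoonoootott one by one yields t noo t noo noo noo oto t t noo oto t t oto t t t noo t noo noo; concatenated:

tnootnoonoonoootottnoootottototttnootnoonoo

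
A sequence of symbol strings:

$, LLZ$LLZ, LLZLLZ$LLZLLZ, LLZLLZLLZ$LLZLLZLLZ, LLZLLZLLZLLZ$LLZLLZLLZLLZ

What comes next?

LLZLLZLLZLLZLLZ$LLZLLZLLZLLZLLZ

s(k+1) = LLZ·s(k)·LLZ, so each term gains LLZ as a prefix and LLZ as a suffix.
One more step from LLZLLZLLZLLZ$LLZLLZLLZLLZ gives the answer.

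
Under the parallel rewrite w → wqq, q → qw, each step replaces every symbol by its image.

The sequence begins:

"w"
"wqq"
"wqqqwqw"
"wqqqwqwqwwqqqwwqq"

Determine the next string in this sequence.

φ(wqqqwqwqwwqqqwwqq) expands symbol-by-symbol to wqq qw qw qw wqq qw wqq qw wqq wqq qw qw qw wqq wqq qw qw; joining the 17 pieces gives the next term.

wqqqwqwqwwqqqwwqqqwwqqwqqqwqwqwwqqwqqqwqw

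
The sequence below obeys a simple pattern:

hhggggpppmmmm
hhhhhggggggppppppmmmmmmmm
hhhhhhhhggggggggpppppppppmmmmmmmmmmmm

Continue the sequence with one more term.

Term n consists of 3n-1 h's, followed by 2n+2 g's, followed by 3n p's, followed by 4n m's (n = 1, 2, …).
Setting n = 4 gives 11, 10, 12, 16 characters in each block.

hhhhhhhhhhhggggggggggppppppppppppmmmmmmmmmmmmmmmm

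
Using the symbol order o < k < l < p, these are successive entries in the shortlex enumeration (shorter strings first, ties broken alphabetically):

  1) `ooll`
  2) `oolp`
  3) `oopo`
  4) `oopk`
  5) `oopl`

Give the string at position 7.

Stepping forward 2 times from oopl: oopl → oopp, then the target.

okoo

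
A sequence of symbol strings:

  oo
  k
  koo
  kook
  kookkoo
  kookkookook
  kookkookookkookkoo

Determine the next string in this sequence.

kookkookookkookkookookkookook

Each term (from the third on) is the previous term followed by the one before it: term 3 = k·oo = koo.
So term 8 is kookkookookkookkoo·kookkookook.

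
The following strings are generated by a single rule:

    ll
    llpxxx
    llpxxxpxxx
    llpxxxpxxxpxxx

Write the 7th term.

llpxxxpxxxpxxxpxxxpxxxpxxx

Every step adds pxxx to the end: s(k+1) = s(k)·pxxx.
From llpxxxpxxxpxxx, 3 further steps: llpxxxpxxxpxxx → llpxxxpxxxpxxxpxxx → llpxxxpxxxpxxxpxxxpxxx → (answer).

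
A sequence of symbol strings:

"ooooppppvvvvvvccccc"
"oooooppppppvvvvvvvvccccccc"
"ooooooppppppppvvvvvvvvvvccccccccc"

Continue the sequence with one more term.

oooooooppppppppppvvvvvvvvvvvvccccccccccc

The n-th term is n+2 o's then 2n p's then 2n+2 v's then 2n+1 c's, where the shown terms are n = 2, 3, 4.
Setting n = 5 gives 7, 10, 12, 11 characters in each block.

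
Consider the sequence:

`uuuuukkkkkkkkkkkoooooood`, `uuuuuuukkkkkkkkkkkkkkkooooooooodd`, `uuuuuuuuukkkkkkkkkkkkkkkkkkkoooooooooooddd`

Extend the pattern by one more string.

Each string has the form u^{2n+1} k^{4n+3} o^{2n+3} d^{n-1}, where the shown terms are n = 2, 3, 4.
At n = 5 the blocks have lengths 11, 23, 13, 4.

uuuuuuuuuuukkkkkkkkkkkkkkkkkkkkkkkooooooooooooodddd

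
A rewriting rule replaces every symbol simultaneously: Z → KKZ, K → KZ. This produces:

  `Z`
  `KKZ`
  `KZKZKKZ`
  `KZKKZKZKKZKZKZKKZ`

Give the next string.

KZKKZKZKZKKZKZKKZKZKZKKZKZKKZKZKKZKZKZKKZ

φ(KZKKZKZKKZKZKZKKZ) expands symbol-by-symbol to KZ KKZ KZ KZ KKZ KZ KKZ KZ KZ KKZ KZ KKZ KZ KKZ KZ KZ KKZ; joining the 17 pieces gives the next term.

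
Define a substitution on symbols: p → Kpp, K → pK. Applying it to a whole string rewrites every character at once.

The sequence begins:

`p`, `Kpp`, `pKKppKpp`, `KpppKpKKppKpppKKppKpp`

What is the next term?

pKKppKppKpppKKpppKpKKppKpppKKppKppKpppKpKKppKpppKKppKpp

Replace each of the 21 characters of KpppKpKKppKpppKKppKpp in place — pK Kpp Kpp Kpp pK Kpp pK pK Kpp Kpp pK Kpp Kpp Kpp pK pK Kpp Kpp pK Kpp Kpp — and concatenate.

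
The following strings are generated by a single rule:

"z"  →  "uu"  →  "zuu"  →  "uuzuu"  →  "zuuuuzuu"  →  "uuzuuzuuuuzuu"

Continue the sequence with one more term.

zuuuuzuuuuzuuzuuuuzuu

From term 3 onward, concatenate the second-to-last term with the last: z·uu = zuu, uu·zuu = uuzuu, …
So term 7 is zuuuuzuu·uuzuuzuuuuzuu.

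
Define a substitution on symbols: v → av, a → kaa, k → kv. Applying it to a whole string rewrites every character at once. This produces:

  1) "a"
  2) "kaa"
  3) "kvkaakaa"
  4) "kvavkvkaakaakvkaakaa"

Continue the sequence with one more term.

kvavkaaavkvavkvkaakaakvkaakaakvavkvkaakaakvkaakaa

Applying the rule to each of the 20 symbols of kvavkvkaakaakvkaakaa gives the pieces kv av kaa av kv av kv kaa kaa kv kaa kaa kv av kv kaa kaa kv kaa kaa, which concatenate to the answer.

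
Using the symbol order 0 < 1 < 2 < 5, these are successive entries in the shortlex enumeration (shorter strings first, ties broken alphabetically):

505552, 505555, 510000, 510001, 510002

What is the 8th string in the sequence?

510011

Stepping forward 3 times from 510002: 510002 → 510005 → 510010, then the target.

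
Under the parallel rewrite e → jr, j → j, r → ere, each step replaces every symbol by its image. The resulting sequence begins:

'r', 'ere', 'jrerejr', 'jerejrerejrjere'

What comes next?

φ(jerejrerejrjere) expands symbol-by-symbol to j jr ere jr j ere jr ere jr j ere j jr ere jr; joining the 15 pieces gives the next term.

jjrerejrjerejrerejrjerejjrerejr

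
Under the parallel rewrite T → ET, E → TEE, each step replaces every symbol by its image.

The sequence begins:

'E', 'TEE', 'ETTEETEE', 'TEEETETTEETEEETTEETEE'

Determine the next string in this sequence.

Replace each of the 21 characters of TEEETETTEETEEETTEETEE in place — ET TEE TEE TEE ET TEE ET ET TEE TEE ET TEE TEE TEE ET ET TEE TEE ET TEE TEE — and concatenate.

ETTEETEETEEETTEEETETTEETEEETTEETEETEEETETTEETEEETTEETEE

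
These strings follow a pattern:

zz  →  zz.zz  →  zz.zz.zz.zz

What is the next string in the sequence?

s(k+1) = s(k)·.·s(k) — each term doubles the last with '.' between the halves.
One more doubling of zz.zz.zz.zz gives the answer.

zz.zz.zz.zz.zz.zz.zz.zz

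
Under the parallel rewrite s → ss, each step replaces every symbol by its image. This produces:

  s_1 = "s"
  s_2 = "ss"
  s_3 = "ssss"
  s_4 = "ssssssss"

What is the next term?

Rewriting each symbol of ssssssss: s→ss, s→ss, s→ss, s→ss, s→ss, s→ss, s→ss, s→ss, which concatenates to ss ss ss ss ss ss ss ss.

ssssssssssssssss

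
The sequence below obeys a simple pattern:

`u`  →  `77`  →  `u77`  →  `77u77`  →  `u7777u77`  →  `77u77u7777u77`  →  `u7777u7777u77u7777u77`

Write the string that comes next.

This is a Fibonacci-style word recurrence s(k) = s(k−2)·s(k−1): e.g. u·77 = u77.
The next term joins 77u77u7777u77 and u7777u7777u77u7777u77.

77u77u7777u77u7777u7777u77u7777u77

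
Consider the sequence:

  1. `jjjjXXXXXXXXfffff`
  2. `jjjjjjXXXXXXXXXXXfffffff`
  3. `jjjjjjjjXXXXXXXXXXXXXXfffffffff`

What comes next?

Term n consists of 2n j's, followed by 3n+2 X's, followed by 2n+1 f's, where the shown terms are n = 2, 3, 4.
At n = 5 the blocks have lengths 10, 17, 11.

jjjjjjjjjjXXXXXXXXXXXXXXXXXfffffffffff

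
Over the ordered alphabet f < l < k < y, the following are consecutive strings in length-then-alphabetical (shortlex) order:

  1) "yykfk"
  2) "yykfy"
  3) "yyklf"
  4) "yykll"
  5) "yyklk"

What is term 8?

Advancing 3 positions from yyklk through yyklk → yykly → yykkf reaches term 8.

yykkl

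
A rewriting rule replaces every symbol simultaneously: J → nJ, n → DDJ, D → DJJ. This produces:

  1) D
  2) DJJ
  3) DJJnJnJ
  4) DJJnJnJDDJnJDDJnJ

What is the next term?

Replace each of the 17 characters of DJJnJnJDDJnJDDJnJ in place — DJJ nJ nJ DDJ nJ DDJ nJ DJJ DJJ nJ DDJ nJ DJJ DJJ nJ DDJ nJ — and concatenate.

DJJnJnJDDJnJDDJnJDJJDJJnJDDJnJDJJDJJnJDDJnJ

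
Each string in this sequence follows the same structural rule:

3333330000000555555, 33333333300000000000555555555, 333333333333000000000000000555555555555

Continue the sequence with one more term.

3333333333333330000000000000000000555555555555555

The n-th term is 3n+3 3's then 4n+3 0's then 3n+3 5's (n = 1, 2, …).
For the next term, n = 4, so the run lengths are 15, 19, 15.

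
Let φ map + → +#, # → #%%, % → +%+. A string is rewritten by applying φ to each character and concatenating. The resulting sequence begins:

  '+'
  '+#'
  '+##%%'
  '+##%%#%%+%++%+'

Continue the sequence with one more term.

φ(+##%%#%%+%++%+) expands symbol-by-symbol to +# #%% #%% +%+ +%+ #%% +%+ +%+ +# +%+ +# +# +%+ +#; joining the 14 pieces gives the next term.

+##%%#%%+%++%+#%%+%++%++#+%++#+#+%++#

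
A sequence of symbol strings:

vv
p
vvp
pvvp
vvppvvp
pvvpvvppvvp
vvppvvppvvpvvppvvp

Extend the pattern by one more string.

pvvpvvppvvpvvppvvppvvpvvppvvp

This is a Fibonacci-style word recurrence s(k) = s(k−2)·s(k−1): e.g. vv·p = vvp.
The next term joins pvvpvvppvvp and vvppvvppvvpvvppvvp.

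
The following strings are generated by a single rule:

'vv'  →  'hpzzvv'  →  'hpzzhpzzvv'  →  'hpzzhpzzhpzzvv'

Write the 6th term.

hpzzhpzzhpzzhpzzhpzzvv

Every step adds hpzz at the front: s(k+1) = hpzz·s(k).
From hpzzhpzzhpzzvv, 2 further steps: hpzzhpzzhpzzvv → hpzzhpzzhpzzhpzzvv → (answer).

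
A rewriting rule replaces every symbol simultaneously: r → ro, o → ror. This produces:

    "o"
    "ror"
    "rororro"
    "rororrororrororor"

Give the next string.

Rewriting the 17 symbols of rororrororrororor one by one yields ro ror ro ror ro ro ror ro ror ro ro ror ro ror ro ror ro; concatenated:

rororrororrorororrororrorororrororrororro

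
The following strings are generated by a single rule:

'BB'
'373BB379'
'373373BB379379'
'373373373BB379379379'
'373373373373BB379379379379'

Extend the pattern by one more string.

Every step adds 373 to the front and 379 to the end of the previous string.
One more step from 373373373373BB379379379379 gives the answer.

373373373373373BB379379379379379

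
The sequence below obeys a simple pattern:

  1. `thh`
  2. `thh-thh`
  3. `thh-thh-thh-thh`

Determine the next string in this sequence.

s(k+1) = s(k)·-·s(k) — each term doubles the last with '-' between the halves.
Doubling thh-thh-thh-thh with '-' between the halves:

thh-thh-thh-thh-thh-thh-thh-thh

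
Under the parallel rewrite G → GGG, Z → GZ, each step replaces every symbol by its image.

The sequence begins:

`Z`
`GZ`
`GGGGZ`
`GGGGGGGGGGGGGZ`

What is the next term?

φ(GGGGGGGGGGGGGZ) expands symbol-by-symbol to GGG GGG GGG GGG GGG GGG GGG GGG GGG GGG GGG GGG GGG GZ; joining the 14 pieces gives the next term.

GGGGGGGGGGGGGGGGGGGGGGGGGGGGGGGGGGGGGGGGZ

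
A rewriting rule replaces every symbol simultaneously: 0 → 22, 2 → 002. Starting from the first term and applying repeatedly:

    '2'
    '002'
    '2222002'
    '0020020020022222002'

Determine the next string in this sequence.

22220022222002222200222220020020020020022222002

φ(0020020020022222002) expands symbol-by-symbol to 22 22 002 22 22 002 22 22 002 22 22 002 002 002 002 002 22 22 002; joining the 19 pieces gives the next term.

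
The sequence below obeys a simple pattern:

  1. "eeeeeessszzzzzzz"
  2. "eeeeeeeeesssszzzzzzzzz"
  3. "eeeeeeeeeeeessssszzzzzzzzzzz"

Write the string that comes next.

Each string has the form e^{3n} s^{n+1} z^{2n+3}, where the shown terms are n = 2, 3, 4.
Setting n = 5 gives 15, 6, 13 characters in each block.

eeeeeeeeeeeeeeesssssszzzzzzzzzzzzz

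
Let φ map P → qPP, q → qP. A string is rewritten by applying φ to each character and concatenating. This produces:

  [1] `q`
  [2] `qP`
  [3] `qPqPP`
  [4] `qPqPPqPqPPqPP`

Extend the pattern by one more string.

Rewriting the 13 symbols of qPqPPqPqPPqPP one by one yields qP qPP qP qPP qPP qP qPP qP qPP qPP qP qPP qPP; concatenated:

qPqPPqPqPPqPPqPqPPqPqPPqPPqPqPPqPP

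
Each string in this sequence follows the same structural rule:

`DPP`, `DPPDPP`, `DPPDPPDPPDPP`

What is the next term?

DPPDPPDPPDPPDPPDPPDPPDPP

Every step duplicates the string.
One more doubling of DPPDPPDPPDPP gives the answer.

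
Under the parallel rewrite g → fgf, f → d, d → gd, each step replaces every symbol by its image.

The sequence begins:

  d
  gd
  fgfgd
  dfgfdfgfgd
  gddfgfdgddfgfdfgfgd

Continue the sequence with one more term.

Replace each of the 19 characters of gddfgfdgddfgfdfgfgd in place — fgf gd gd d fgf d gd fgf gd gd d fgf d gd d fgf d fgf gd — and concatenate.

fgfgdgddfgfdgdfgfgdgddfgfdgddfgfdfgfgd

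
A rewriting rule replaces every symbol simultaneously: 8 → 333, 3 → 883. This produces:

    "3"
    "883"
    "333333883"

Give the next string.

Expanding 333333883: 3→883, 3→883, 3→883, 3→883, 3→883, 3→883, 8→333, 8→333, 3→883. Concatenated: 883 883 883 883 883 883 333 333 883.

883883883883883883333333883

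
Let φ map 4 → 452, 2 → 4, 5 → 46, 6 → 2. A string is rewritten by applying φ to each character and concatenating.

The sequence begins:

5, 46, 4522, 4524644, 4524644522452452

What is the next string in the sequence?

Rewriting the 16 symbols of 4524644522452452 one by one yields 452 46 4 452 2 452 452 46 4 4 452 46 4 452 46 4; concatenated:

45246445224524524644452464452464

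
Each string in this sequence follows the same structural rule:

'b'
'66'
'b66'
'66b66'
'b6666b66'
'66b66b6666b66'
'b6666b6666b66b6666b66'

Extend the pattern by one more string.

66b66b6666b66b6666b6666b66b6666b66

Each term (from the third on) is the two preceding terms concatenated in order: term 3 = b·66 = b66.
So term 8 is 66b66b6666b66·b6666b6666b66b6666b66.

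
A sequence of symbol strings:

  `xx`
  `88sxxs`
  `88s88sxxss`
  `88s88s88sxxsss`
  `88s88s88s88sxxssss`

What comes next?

Each term wraps the previous one in 88s on the left and s on the right.
Applying this once more to 88s88s88s88sxxssss:

88s88s88s88s88sxxsssss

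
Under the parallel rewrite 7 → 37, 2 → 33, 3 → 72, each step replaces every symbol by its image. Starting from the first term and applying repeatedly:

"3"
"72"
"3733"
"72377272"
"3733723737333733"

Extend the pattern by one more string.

72377272373372377237727272377272

Replace each of the 16 characters of 3733723737333733 in place — 72 37 72 72 37 33 72 37 72 37 72 72 72 37 72 72 — and concatenate.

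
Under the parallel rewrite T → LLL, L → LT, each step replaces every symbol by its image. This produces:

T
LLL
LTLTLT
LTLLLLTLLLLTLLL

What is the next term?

Applying the rule to each of the 15 symbols of LTLLLLTLLLLTLLL gives the pieces LT LLL LT LT LT LT LLL LT LT LT LT LLL LT LT LT, which concatenate to the answer.

LTLLLLTLTLTLTLLLLTLTLTLTLLLLTLTLT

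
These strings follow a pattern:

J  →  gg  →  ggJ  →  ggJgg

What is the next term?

ggJggggJ

From term 3 onward, concatenate the last term with the second-to-last: gg·J = ggJ, ggJ·gg = ggJgg, …
So term 5 is ggJgg·ggJ.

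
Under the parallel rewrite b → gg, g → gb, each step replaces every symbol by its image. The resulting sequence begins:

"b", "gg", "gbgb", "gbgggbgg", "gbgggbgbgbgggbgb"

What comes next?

φ(gbgggbgbgbgggbgb) expands symbol-by-symbol to gb gg gb gb gb gg gb gg gb gg gb gb gb gg gb gg; joining the 16 pieces gives the next term.

gbgggbgbgbgggbgggbgggbgbgbgggbgg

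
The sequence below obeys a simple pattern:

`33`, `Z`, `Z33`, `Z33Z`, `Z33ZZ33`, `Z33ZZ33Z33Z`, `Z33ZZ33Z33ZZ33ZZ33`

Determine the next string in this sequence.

From term 3 onward, concatenate the last term with the second-to-last: Z·33 = Z33, Z33·Z = Z33Z, …
The next term joins Z33ZZ33Z33ZZ33ZZ33 and Z33ZZ33Z33Z.

Z33ZZ33Z33ZZ33ZZ33Z33ZZ33Z33Z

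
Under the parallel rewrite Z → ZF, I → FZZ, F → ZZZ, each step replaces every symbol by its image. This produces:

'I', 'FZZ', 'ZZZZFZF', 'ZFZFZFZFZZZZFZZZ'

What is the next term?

ZFZZZZFZZZZFZZZZFZZZZFZFZFZFZZZZFZFZF

Applying the rule to each of the 16 symbols of ZFZFZFZFZZZZFZZZ gives the pieces ZF ZZZ ZF ZZZ ZF ZZZ ZF ZZZ ZF ZF ZF ZF ZZZ ZF ZF ZF, which concatenate to the answer.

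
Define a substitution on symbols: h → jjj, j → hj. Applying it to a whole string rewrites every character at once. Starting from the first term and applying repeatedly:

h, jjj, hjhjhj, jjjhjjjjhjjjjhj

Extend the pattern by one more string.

Rewriting the 15 symbols of jjjhjjjjhjjjjhj one by one yields hj hj hj jjj hj hj hj hj jjj hj hj hj hj jjj hj; concatenated:

hjhjhjjjjhjhjhjhjjjjhjhjhjhjjjjhj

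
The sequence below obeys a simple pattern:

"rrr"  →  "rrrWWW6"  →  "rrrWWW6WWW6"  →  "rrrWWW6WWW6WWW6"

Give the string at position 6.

The strings grow by a fixed suffix WWW6 each time.
From rrrWWW6WWW6WWW6, 2 further steps: rrrWWW6WWW6WWW6 → rrrWWW6WWW6WWW6WWW6 → (answer).

rrrWWW6WWW6WWW6WWW6WWW6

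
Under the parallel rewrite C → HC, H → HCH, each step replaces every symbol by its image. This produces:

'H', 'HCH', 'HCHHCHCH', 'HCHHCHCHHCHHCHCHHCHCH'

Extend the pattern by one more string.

Applying the rule to each of the 21 symbols of HCHHCHCHHCHHCHCHHCHCH gives the pieces HCH HC HCH HCH HC HCH HC HCH HCH HC HCH HCH HC HCH HC HCH HCH HC HCH HC HCH, which concatenate to the answer.

HCHHCHCHHCHHCHCHHCHCHHCHHCHCHHCHHCHCHHCHCHHCHHCHCHHCHCH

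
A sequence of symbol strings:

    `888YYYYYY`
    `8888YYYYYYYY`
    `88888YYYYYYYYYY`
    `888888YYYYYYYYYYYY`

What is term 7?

888888888YYYYYYYYYYYYYYYYYY

The n-th term is n+1 8's then 2n+2 Y's, where the shown terms are n = 2, 3, 4, 5.
For term 7, n = 8, so the run lengths are 9, 18.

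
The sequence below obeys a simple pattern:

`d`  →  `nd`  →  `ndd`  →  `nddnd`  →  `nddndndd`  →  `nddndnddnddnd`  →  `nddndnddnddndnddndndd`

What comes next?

Each term (from the third on) is the previous term followed by the one before it: term 3 = nd·d = ndd.
Continuing: nddndnddnddndnddndndd · nddndnddnddnd gives term 8.

nddndnddnddndnddndnddnddndnddnddnd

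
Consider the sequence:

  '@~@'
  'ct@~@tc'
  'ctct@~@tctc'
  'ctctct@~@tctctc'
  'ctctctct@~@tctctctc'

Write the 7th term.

Each term wraps the previous one in ct on the left and tc on the right.
From ctctctct@~@tctctctc, 2 further steps: ctctctct@~@tctctctc → ctctctctct@~@tctctctctc → (answer).

ctctctctctct@~@tctctctctctc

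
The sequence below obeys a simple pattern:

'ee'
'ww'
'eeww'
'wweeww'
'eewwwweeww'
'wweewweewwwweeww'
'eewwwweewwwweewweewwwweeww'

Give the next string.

From term 3 onward, concatenate the second-to-last term with the last: ee·ww = eeww, ww·eeww = wweeww, …
So term 8 is wweewweewwwweeww·eewwwweewwwweewweewwwweeww.

wweewweewwwweewweewwwweewwwweewweewwwweeww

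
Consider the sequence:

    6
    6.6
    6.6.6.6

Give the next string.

Each string is two copies of the previous one joined by '.'.
So the next term is two copies of 6.6.6.6 with '.' between the halves.

6.6.6.6.6.6.6.6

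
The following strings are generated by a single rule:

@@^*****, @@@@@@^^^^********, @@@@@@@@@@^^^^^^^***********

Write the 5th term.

@@@@@@@@@@@@@@@@@@^^^^^^^^^^^^^*****************

Each string has the form @^{4n-2} ^^{3n-2} *^{3n+2} (n = 1, 2, …).
Setting n = 5 gives 18, 13, 17 characters in each block.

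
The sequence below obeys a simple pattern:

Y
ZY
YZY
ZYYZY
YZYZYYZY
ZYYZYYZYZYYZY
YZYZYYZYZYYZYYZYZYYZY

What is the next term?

Each term (from the third on) is the two preceding terms concatenated in order: term 3 = Y·ZY = YZY.
So term 8 is ZYYZYYZYZYYZY·YZYZYYZYZYYZYYZYZYYZY.

ZYYZYYZYZYYZYYZYZYYZYZYYZYYZYZYYZY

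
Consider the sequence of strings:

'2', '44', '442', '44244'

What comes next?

44244442

Each term (from the third on) is the previous term followed by the one before it: term 3 = 44·2 = 442.
Continuing: 44244 · 442 gives term 5.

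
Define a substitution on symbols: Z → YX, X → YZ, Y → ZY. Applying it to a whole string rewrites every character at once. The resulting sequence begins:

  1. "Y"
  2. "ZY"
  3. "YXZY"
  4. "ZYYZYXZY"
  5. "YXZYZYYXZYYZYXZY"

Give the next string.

ZYYZYXZYYXZYZYYZYXZYZYYXZYYZYXZY

Replace each of the 16 characters of YXZYZYYXZYYZYXZY in place — ZY YZ YX ZY YX ZY ZY YZ YX ZY ZY YX ZY YZ YX ZY — and concatenate.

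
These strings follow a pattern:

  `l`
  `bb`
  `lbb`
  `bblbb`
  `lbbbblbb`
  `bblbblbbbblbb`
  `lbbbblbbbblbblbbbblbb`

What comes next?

bblbblbbbblbblbbbblbbbblbblbbbblbb

Each term (from the third on) is the two preceding terms concatenated in order: term 3 = l·bb = lbb.
Continuing: bblbblbbbblbb · lbbbblbbbblbblbbbblbb gives term 8.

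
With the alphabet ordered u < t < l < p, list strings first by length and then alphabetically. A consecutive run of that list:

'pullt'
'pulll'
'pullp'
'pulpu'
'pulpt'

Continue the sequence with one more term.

pulpl

Find the rightmost character of pulpt below p, bump it to the next letter, and reset everything to its right to u.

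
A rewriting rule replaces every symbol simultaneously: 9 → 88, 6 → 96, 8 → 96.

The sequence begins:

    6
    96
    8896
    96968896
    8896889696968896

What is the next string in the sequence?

96968896969688968896889696968896

Applying the rule to each of the 16 symbols of 8896889696968896 gives the pieces 96 96 88 96 96 96 88 96 88 96 88 96 96 96 88 96, which concatenate to the answer.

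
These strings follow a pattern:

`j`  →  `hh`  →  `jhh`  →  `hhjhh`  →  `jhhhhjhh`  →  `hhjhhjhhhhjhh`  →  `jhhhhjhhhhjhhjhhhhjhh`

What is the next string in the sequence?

hhjhhjhhhhjhhjhhhhjhhhhjhhjhhhhjhh

This is a Fibonacci-style word recurrence s(k) = s(k−2)·s(k−1): e.g. j·hh = jhh.
So term 8 is hhjhhjhhhhjhh·jhhhhjhhhhjhhjhhhhjhh.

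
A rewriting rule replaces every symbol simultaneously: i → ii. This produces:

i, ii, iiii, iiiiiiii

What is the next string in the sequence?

Rewriting each symbol of iiiiiiii: i→ii, i→ii, i→ii, i→ii, i→ii, i→ii, i→ii, i→ii, which concatenates to ii ii ii ii ii ii ii ii.

iiiiiiiiiiiiiiii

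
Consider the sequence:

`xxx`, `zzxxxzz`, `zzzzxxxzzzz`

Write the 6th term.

zzzzzzzzzzxxxzzzzzzzzzz

s(k+1) = zz·s(k)·zz, so each term gains zz as a prefix and zz as a suffix.
From zzzzxxxzzzz, 3 further steps: zzzzxxxzzzz → zzzzzzxxxzzzzzz → zzzzzzzzxxxzzzzzzzz → (answer).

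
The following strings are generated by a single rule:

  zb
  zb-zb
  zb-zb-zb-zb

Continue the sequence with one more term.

Each string is two copies of the previous one joined by '-'.
So the next term is two copies of zb-zb-zb-zb with '-' between the halves.

zb-zb-zb-zb-zb-zb-zb-zb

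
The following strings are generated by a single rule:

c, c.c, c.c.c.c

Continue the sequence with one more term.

Each string is two copies of the previous one joined by '.'.
Doubling c.c.c.c with '.' between the halves:

c.c.c.c.c.c.c.c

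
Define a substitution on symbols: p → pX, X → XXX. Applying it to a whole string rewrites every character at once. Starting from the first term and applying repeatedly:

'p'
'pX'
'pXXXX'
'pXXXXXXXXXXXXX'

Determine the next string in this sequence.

Rewriting the 14 symbols of pXXXXXXXXXXXXX one by one yields pX XXX XXX XXX XXX XXX XXX XXX XXX XXX XXX XXX XXX XXX; concatenated:

pXXXXXXXXXXXXXXXXXXXXXXXXXXXXXXXXXXXXXXXX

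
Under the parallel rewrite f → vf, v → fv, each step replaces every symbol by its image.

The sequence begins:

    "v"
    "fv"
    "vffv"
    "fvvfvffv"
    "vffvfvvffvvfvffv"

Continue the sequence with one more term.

Applying the rule to each of the 16 symbols of vffvfvvffvvfvffv gives the pieces fv vf vf fv vf fv fv vf vf fv fv vf fv vf vf fv, which concatenate to the answer.

fvvfvffvvffvfvvfvffvfvvffvvfvffv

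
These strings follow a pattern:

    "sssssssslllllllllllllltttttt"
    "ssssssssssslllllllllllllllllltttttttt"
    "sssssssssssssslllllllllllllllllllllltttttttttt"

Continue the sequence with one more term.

The n-th term is 3n-1 s's then 4n+2 l's then 2n t's, where the shown terms are n = 3, 4, 5.
For the next term, n = 6, so the run lengths are 17, 26, 12.

ssssssssssssssssslllllllllllllllllllllllllltttttttttttt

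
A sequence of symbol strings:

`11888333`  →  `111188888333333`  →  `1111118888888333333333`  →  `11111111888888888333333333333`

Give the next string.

111111111188888888888333333333333333

Reading off run lengths: 1 runs 2, 4, 6, 8; 8 runs 3, 5, 7, 9; 3 runs 3, 6, 9, 12 — each is linear in n (n = 1, 2, …).
Setting n = 5 gives 10, 11, 15 characters in each block.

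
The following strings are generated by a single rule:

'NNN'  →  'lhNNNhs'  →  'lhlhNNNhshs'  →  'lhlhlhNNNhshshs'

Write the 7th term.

lhlhlhlhlhlhNNNhshshshshshs

Every step adds lh to the front and hs to the end of the previous string.
From lhlhlhNNNhshshs, 3 further steps: lhlhlhNNNhshshs → lhlhlhlhNNNhshshshs → lhlhlhlhlhNNNhshshshshs → (answer).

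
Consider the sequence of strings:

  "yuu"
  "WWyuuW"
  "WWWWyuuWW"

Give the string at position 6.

WWWWWWWWWWyuuWWWWW

Each term wraps the previous one in WW on the left and W on the right.
From WWWWyuuWW, 3 further steps: WWWWyuuWW → WWWWWWyuuWWW → WWWWWWWWyuuWWWW → (answer).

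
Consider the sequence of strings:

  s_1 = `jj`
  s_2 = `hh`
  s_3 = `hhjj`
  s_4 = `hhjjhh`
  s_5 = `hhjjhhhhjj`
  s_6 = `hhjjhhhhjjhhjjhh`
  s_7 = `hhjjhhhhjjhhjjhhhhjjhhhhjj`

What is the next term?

hhjjhhhhjjhhjjhhhhjjhhhhjjhhjjhhhhjjhhjjhh

From term 3 onward, concatenate the last term with the second-to-last: hh·jj = hhjj, hhjj·hh = hhjjhh, …
Continuing: hhjjhhhhjjhhjjhhhhjjhhhhjj · hhjjhhhhjjhhjjhh gives term 8.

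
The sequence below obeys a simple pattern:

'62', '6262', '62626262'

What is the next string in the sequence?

6262626262626262

Every step duplicates the string.
So the next term is two copies of 62626262.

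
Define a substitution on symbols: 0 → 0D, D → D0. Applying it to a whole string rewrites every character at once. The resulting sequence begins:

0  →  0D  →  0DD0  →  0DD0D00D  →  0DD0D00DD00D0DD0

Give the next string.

Rewriting the 16 symbols of 0DD0D00DD00D0DD0 one by one yields 0D D0 D0 0D D0 0D 0D D0 D0 0D 0D D0 0D D0 D0 0D; concatenated:

0DD0D00DD00D0DD0D00D0DD00DD0D00D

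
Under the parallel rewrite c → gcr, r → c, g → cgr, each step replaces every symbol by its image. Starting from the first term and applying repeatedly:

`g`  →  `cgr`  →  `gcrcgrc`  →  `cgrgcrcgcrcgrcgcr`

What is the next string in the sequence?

gcrcgrccgrgcrcgcrcgrgcrcgcrcgrcgcrcgrgcrc

Applying the rule to each of the 17 symbols of cgrgcrcgcrcgrcgcr gives the pieces gcr cgr c cgr gcr c gcr cgr gcr c gcr cgr c gcr cgr gcr c, which concatenate to the answer.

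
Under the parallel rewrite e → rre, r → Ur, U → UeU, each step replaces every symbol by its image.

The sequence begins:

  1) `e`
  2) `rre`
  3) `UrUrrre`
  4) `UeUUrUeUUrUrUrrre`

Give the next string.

Replace each of the 17 characters of UeUUrUeUUrUrUrrre in place — UeU rre UeU UeU Ur UeU rre UeU UeU Ur UeU Ur UeU Ur Ur Ur rre — and concatenate.

UeUrreUeUUeUUrUeUrreUeUUeUUrUeUUrUeUUrUrUrrre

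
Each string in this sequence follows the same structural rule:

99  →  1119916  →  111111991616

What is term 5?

1111111111119916161616

Every step adds 111 to the front and 16 to the end of the previous string.
From 111111991616, 2 further steps: 111111991616 → 11111111199161616 → (answer).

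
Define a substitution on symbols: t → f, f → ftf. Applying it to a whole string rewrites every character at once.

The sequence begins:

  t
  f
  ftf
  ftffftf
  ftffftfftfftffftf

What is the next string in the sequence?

Replace each of the 17 characters of ftffftfftfftffftf in place — ftf f ftf ftf ftf f ftf ftf f ftf ftf f ftf ftf ftf f ftf — and concatenate.

ftffftfftfftffftfftffftfftffftfftfftffftf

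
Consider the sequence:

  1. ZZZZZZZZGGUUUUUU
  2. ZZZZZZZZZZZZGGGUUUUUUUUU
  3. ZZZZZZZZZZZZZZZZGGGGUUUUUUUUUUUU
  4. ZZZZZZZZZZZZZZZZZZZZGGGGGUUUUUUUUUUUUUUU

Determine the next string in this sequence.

Each string has the form Z^{4n} G^{n} U^{3n}, where the shown terms are n = 2, 3, 4, 5.
At n = 6 the blocks have lengths 24, 6, 18.

ZZZZZZZZZZZZZZZZZZZZZZZZGGGGGGUUUUUUUUUUUUUUUUUU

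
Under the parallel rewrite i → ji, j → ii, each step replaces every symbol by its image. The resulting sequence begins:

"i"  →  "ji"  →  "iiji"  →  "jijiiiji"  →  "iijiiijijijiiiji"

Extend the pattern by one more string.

Rewriting the 16 symbols of iijiiijijijiiiji one by one yields ji ji ii ji ji ji ii ji ii ji ii ji ji ji ii ji; concatenated:

jijiiijijijiiijiiijiiijijijiiiji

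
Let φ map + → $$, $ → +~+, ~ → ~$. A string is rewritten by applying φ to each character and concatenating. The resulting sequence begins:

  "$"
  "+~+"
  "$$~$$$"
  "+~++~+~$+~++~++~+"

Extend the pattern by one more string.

Rewriting the 17 symbols of +~++~+~$+~++~++~+ one by one yields $$ ~$ $$ $$ ~$ $$ ~$ +~+ $$ ~$ $$ $$ ~$ $$ $$ ~$ $$; concatenated:

$$~$$$$$~$$$~$+~+$$~$$$$$~$$$$$~$$$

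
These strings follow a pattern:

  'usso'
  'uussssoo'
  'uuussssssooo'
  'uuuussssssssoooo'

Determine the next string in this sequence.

Reading off run lengths: u runs 1, 2, 3, 4; s runs 2, 4, 6, 8; o runs 1, 2, 3, 4 — each is linear in n (n = 1, 2, …).
Setting n = 5 gives 5, 10, 5 characters in each block.

uuuuussssssssssooooo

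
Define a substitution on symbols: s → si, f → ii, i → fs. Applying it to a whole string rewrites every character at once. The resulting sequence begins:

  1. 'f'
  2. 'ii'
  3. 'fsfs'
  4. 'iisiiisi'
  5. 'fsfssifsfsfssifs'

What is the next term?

Rewriting the 16 symbols of fsfssifsfsfssifs one by one yields ii si ii si si fs ii si ii si ii si si fs ii si; concatenated:

iisiiisisifsiisiiisiiisisifsiisi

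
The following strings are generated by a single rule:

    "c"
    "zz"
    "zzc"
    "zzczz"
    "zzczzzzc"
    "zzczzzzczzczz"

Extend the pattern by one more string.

Each term (from the third on) is the previous term followed by the one before it: term 3 = zz·c = zzc.
Continuing: zzczzzzczzczz · zzczzzzc gives term 7.

zzczzzzczzczzzzczzzzc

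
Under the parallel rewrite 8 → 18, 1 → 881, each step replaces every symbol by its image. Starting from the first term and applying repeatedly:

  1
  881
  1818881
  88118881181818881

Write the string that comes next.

Rewriting the 17 symbols of 88118881181818881 one by one yields 18 18 881 881 18 18 18 881 881 18 881 18 881 18 18 18 881; concatenated:

18188818811818188818811888118881181818881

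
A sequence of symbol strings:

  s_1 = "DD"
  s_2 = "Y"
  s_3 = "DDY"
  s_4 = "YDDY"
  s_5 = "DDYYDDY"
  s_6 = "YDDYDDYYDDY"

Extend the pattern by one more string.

This is a Fibonacci-style word recurrence s(k) = s(k−2)·s(k−1): e.g. DD·Y = DDY.
The next term joins DDYYDDY and YDDYDDYYDDY.

DDYYDDYYDDYDDYYDDY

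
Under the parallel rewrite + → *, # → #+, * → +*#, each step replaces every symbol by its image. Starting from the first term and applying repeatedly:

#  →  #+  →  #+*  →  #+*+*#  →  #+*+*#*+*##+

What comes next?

#+*+*#*+*##++*#*+*##+#+*

Rewriting each symbol of #+*+*#*+*##+: #→#+, +→*, *→+*#, +→*, *→+*#, #→#+, *→+*#, +→*, *→+*#, #→#+, #→#+, +→*, which concatenates to #+ * +*# * +*# #+ +*# * +*# #+ #+ *.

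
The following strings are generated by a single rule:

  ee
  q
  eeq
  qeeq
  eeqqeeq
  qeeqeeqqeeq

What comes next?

Each term (from the third on) is the two preceding terms concatenated in order: term 3 = ee·q = eeq.
So term 7 is eeqqeeq·qeeqeeqqeeq.

eeqqeeqqeeqeeqqeeq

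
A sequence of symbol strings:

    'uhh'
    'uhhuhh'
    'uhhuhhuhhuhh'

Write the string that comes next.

uhhuhhuhhuhhuhhuhhuhhuhh

Each string is two copies of the previous one concatenated.
So the next term is two copies of uhhuhhuhhuhh.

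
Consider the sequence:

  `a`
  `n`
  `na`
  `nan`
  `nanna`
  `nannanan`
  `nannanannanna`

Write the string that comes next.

Each term (from the third on) is the previous term followed by the one before it: term 3 = n·a = na.
The next term joins nannanannanna and nannanan.

nannanannannanannanan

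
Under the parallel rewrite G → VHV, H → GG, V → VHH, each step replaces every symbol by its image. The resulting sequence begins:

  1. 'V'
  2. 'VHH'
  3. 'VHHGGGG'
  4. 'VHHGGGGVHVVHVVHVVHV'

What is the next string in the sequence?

Rewriting the 19 symbols of VHHGGGGVHVVHVVHVVHV one by one yields VHH GG GG VHV VHV VHV VHV VHH GG VHH VHH GG VHH VHH GG VHH VHH GG VHH; concatenated:

VHHGGGGVHVVHVVHVVHVVHHGGVHHVHHGGVHHVHHGGVHHVHHGGVHH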